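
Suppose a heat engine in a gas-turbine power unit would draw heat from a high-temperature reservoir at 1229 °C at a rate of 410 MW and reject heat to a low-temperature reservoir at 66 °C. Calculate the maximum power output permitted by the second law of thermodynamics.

T_H = 1229 °C → 1229 + 273.15 = 1502.15 K.
T_C = 66 °C → 66 + 273.15 = 339.15 K.
The upper bound on efficiency is η_max = 1 − T_C/T_H = 1 − 339.15/1502.15 = 0.7742.
W_max = η_max · Q_H = 0.7742 × 410 = 317 MW.

Ẇ_max ≈ 317 MW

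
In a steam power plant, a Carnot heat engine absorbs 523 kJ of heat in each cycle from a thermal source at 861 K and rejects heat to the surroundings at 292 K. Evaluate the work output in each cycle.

W ≈ 346 kJ

The Carnot efficiency is η = 1 − T_C/T_H = 1 − 292.00/861.00 = 0.6609.
W = η·Q_H = 0.6609 × 523 = 346 kJ.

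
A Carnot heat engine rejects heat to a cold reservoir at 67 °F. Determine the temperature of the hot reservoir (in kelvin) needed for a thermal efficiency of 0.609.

T_H ≈ 748 K

T_C = 67 °F → (67 − 32) × 5/9 = 19.44 °C = 292.59 K.
From η = 1 − T_C/T_H, solving for T_H gives T_H = T_C/(1 − η) = 292.59/(1 − 0.609) = 748 K.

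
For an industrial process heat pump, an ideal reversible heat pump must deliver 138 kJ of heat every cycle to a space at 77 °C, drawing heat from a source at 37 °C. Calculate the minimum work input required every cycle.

T_H = 77 °C → 77 + 273.15 = 350.15 K.
T_C = 37 °C → 37 + 273.15 = 310.15 K.
COP_HP = T_H/(T_H − T_C) = 350.15/40.00 = 8.7538.
W = Q_H/COP_HP = 138/8.7538 = 15.8 kJ.

W_in ≈ 15.8 kJ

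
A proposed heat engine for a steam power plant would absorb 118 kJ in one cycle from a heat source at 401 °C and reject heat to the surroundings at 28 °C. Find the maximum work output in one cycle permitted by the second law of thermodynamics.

T_H = 401 °C → 401 + 273.15 = 674.15 K.
T_C = 28 °C → 28 + 273.15 = 301.15 K.
The upper bound on efficiency is η_max = 1 − T_C/T_H = 1 − 301.15/674.15 = 0.5533.
W_max = η_max · Q_H = 0.5533 × 118 = 65.3 kJ.

W_max ≈ 65.3 kJ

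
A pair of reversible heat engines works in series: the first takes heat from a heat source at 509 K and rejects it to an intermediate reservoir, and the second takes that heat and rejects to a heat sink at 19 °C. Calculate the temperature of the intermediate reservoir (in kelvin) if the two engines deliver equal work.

T_m ≈ 400.6 K

T_C = 19 °C → 19 + 273.15 = 292.15 K.
For reversible stages Q_m = Q_H·(T_m/T_H). Setting W₁ = Q_H(1 − T_m/T_H) equal to W₂ = Q_m(1 − T_C/T_m) = Q_H·(T_m − T_C)/T_H gives T_H − T_m = T_m − T_C, so T_m = (T_H + T_C)/2 = (509.00 + 292.15)/2 = 400.6 K.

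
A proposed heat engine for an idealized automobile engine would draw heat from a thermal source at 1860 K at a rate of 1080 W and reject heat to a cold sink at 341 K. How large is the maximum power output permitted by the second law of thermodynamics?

Ẇ_max ≈ 882.0 W

The second-law ceiling is the Carnot efficiency, η_max = 1 − T_C/T_H = 1 − 341.00/1860.00 = 0.8167.
W_max = η_max · Q_H = 0.8167 × 1080 = 882.0 W.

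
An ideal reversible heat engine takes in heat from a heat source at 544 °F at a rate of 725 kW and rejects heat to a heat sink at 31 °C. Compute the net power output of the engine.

T_H = 544 °F → (544 − 32) × 5/9 = 284.44 °C = 557.59 K.
T_C = 31 °C → 31 + 273.15 = 304.15 K.
The Carnot efficiency is η = 1 − T_C/T_H = 1 − 304.15/557.59 = 0.4545.
W = η·Q_H = 0.4545 × 725 = 330 kW.

Ẇ ≈ 330 kW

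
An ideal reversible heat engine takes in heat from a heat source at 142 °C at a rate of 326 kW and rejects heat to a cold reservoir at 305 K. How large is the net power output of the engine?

Ẇ ≈ 86.50 kW

T_H = 142 °C → 142 + 273.15 = 415.15 K.
For a reversible engine, η = 1 − T_C/T_H = 1 − 305.00/415.15 = 0.2653.
W = η·Q_H = 0.2653 × 326 = 86.50 kW.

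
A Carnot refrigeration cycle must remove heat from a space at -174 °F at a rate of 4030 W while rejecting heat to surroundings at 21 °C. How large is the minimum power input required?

T_H = 21 °C → 21 + 273.15 = 294.15 K.
T_C = -174 °F → (-174 − 32) × 5/9 = -114.44 °C = 158.71 K.
The reversible coefficient of performance is COP_R = T_C/(T_H − T_C) = 158.71/135.44 = 1.1717.
W = Q_C/COP_R = 4030/1.1717 = 3439 W.

Ẇ_in ≈ 3439 W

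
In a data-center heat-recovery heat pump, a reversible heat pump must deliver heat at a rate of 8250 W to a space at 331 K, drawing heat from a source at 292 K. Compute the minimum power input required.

For a reversible heat pump, COP_HP = T_H/(T_H − T_C) = 331.00/39.00 = 8.4872.
W = Q_H/COP_HP = 8250/8.4872 = 972 W.

Ẇ_in ≈ 972 W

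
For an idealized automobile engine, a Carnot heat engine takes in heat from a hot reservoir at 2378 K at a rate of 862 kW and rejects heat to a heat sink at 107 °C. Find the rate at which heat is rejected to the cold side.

Q̇_C ≈ 138 kW

T_C = 107 °C → 107 + 273.15 = 380.15 K.
Carnot efficiency: η = 1 − T_C/T_H = 1 − 380.15/2378.00 = 0.8401.
For a reversible cycle Q_C/Q_H = T_C/T_H, so Q_C = 862 × 380.15/2378.00 = 138 kW.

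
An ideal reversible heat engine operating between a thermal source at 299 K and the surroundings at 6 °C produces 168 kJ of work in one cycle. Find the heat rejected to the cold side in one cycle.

Q_C ≈ 2360 kJ

T_C = 6 °C → 6 + 273.15 = 279.15 K.
For a reversible engine, η = 1 − T_C/T_H = 1 − 279.15/299.00 = 0.0664.
Since Q_C/Q_H = T_C/T_H and Q_H = W/η, Q_C = W·T_C/(T_H − T_C) = 168 × 279.15/19.85 = 2360 kJ.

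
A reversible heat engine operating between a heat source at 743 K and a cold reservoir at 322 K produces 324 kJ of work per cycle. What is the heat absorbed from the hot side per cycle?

η_rev = 1 − T_C/T_H = 1 − 322.00/743.00 = 0.5666.
Q_H = W/η = 324/0.5666 = 572 kJ.

Q_H ≈ 572 kJ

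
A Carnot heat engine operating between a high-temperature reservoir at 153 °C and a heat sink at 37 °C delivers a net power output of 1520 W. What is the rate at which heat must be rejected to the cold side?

T_H = 153 °C → 153 + 273.15 = 426.15 K.
T_C = 37 °C → 37 + 273.15 = 310.15 K.
Since the cycle is reversible, η = 1 − T_C/T_H = 1 − 310.15/426.15 = 0.2722.
Since Q_C/Q_H = T_C/T_H and Q_H = W/η, Q_C = W·T_C/(T_H − T_C) = 1520 × 310.15/116.00 = 4060 W.

Q̇_C ≈ 4060 W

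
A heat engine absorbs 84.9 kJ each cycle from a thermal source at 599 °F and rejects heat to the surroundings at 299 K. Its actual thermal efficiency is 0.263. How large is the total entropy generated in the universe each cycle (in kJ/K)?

T_H = 599 °F → (599 − 32) × 5/9 = 315.00 °C = 588.15 K.
W = η·Q_H = 0.263 × 84.9 = 22.33 kJ, so Q_C = Q_H − W = 62.57 kJ.
Entropy balance on the reservoirs: −Q_H/T_H = -0.1444 kJ/K, +Q_C/T_C = 0.2093 kJ/K.
ΔS_univ = −Q_H/T_H + Q_C/T_C = 0.0649 kJ/K (> 0, since η = 0.263 < η_Carnot = 0.492).

ΔS_univ ≈ 0.0649 kJ/K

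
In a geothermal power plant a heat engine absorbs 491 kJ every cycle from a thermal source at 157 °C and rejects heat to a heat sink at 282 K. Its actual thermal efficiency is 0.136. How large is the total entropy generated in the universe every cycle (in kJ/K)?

ΔS_univ ≈ 0.3629 kJ/K

T_H = 157 °C → 157 + 273.15 = 430.15 K.
W = η·Q_H = 0.136 × 491 = 66.78 kJ, so Q_C = Q_H − W = 424.2 kJ.
The hot reservoir loses entropy Q_H/T_H = 491/430.15 = 1.141 kJ/K; the cold reservoir gains Q_C/T_C = 424.2/282.00 = 1.504 kJ/K.
ΔS_univ = −Q_H/T_H + Q_C/T_C = 0.3629 kJ/K (> 0, since η = 0.136 < η_Carnot = 0.344).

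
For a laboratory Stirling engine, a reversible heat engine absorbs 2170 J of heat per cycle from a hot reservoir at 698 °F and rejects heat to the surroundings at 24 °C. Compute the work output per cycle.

W ≈ 1170 J

T_H = 698 °F → (698 − 32) × 5/9 = 370.00 °C = 643.15 K.
T_C = 24 °C → 24 + 273.15 = 297.15 K.
η_rev = 1 − T_C/T_H = 1 − 297.15/643.15 = 0.5380.
W = η·Q_H = 0.5380 × 2170 = 1170 J.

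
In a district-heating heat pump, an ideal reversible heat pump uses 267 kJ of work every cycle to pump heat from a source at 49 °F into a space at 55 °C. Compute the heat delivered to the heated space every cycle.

Q_H ≈ 1920 kJ

T_H = 55 °C → 55 + 273.15 = 328.15 K.
T_C = 49 °F → (49 − 32) × 5/9 = 9.44 °C = 282.59 K.
The Carnot heat-pump COP is COP_HP = T_H/(T_H − T_C) = 328.15/45.56 = 7.2033.
Q_H = COP_HP · W = 7.2033 × 267 = 1920 kJ.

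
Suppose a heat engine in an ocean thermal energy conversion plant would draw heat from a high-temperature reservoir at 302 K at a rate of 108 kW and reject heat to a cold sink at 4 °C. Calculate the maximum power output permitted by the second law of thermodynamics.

T_C = 4 °C → 4 + 273.15 = 277.15 K.
No engine can exceed the Carnot limit: η_max = 1 − T_C/T_H = 1 − 277.15/302.00 = 0.0823.
W_max = η_max · Q_H = 0.0823 × 108 = 8.89 kW.

Ẇ_max ≈ 8.89 kW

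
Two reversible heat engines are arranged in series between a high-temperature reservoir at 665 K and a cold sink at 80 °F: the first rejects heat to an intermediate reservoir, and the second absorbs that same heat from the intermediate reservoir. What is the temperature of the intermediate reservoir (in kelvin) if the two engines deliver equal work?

T_C = 80 °F → (80 − 32) × 5/9 = 26.67 °C = 299.82 K.
For reversible stages Q_m = Q_H·(T_m/T_H). Setting W₁ = Q_H(1 − T_m/T_H) equal to W₂ = Q_m(1 − T_C/T_m) = Q_H·(T_m − T_C)/T_H gives T_H − T_m = T_m − T_C, so T_m = (T_H + T_C)/2 = (665.00 + 299.82)/2 = 482.4 K.

T_m ≈ 482.4 K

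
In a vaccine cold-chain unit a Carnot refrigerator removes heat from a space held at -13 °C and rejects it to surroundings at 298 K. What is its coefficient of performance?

T_C = -13 °C → -13 + 273.15 = 260.15 K.
The reversible coefficient of performance is COP_R = T_C/(T_H − T_C) = 260.15/(298.00 − 260.15) = 6.87.

COP_R ≈ 6.87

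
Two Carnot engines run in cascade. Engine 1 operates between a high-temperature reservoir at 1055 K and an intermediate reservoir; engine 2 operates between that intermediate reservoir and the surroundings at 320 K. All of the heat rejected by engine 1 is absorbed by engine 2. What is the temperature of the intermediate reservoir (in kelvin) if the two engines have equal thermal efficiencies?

Equal efficiencies require 1 − T_m/T_H = 1 − T_C/T_m, i.e. T_m/T_H = T_C/T_m, so T_m = √(T_H·T_C) = √(1055.00 × 320.00) = 581 K.

T_m ≈ 581 K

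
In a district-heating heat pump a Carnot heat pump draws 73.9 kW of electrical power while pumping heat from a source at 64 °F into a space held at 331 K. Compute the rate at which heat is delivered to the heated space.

T_C = 64 °F → (64 − 32) × 5/9 = 17.78 °C = 290.93 K.
For a reversible heat pump, COP_HP = T_H/(T_H − T_C) = 331.00/40.07 = 8.2601.
Q_H = COP_HP · W = 8.2601 × 73.9 = 610 kW.

Q̇_H ≈ 610 kW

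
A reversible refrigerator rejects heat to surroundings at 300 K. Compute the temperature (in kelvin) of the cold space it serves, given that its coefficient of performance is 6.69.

COP_R = T_C/(T_H − T_C) ⇒ T_C = T_H·COP_R/(1 + COP_R) = 300.00 × 6.69/(1 + 6.69) = 261 K.

T_C ≈ 261 K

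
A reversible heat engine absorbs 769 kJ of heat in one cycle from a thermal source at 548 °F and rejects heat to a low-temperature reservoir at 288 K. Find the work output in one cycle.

T_H = 548 °F → (548 − 32) × 5/9 = 286.67 °C = 559.82 K.
Since the cycle is reversible, η = 1 − T_C/T_H = 1 − 288.00/559.82 = 0.4855.
W = η·Q_H = 0.4855 × 769 = 373.4 kJ.

W ≈ 373.4 kJ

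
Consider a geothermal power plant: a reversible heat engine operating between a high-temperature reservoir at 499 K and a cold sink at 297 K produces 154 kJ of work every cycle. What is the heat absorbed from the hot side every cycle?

Q_H ≈ 380 kJ

Since the cycle is reversible, η = 1 − T_C/T_H = 1 − 297.00/499.00 = 0.4048.
Q_H = W/η = 154/0.4048 = 380 kJ.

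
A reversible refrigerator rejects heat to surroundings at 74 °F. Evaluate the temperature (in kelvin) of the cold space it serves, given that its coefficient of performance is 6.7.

T_H = 74 °F → (74 − 32) × 5/9 = 23.33 °C = 296.48 K.
COP_R = T_C/(T_H − T_C) ⇒ T_C = T_H·COP_R/(1 + COP_R) = 296.48 × 6.7/(1 + 6.7) = 258 K.

T_C ≈ 258 K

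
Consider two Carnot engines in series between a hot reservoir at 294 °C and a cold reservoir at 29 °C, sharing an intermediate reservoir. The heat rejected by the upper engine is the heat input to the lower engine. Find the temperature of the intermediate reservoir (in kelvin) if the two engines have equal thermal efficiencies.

T_m ≈ 414 K

T_H = 294 °C → 294 + 273.15 = 567.15 K.
T_C = 29 °C → 29 + 273.15 = 302.15 K.
Equal efficiencies require 1 − T_m/T_H = 1 − T_C/T_m, i.e. T_m/T_H = T_C/T_m, so T_m = √(T_H·T_C) = √(567.15 × 302.15) = 414 K.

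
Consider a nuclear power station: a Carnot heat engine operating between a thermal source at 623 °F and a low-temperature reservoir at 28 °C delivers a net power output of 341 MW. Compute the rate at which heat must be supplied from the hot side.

Q̇_H ≈ 683 MW

T_H = 623 °F → (623 − 32) × 5/9 = 328.33 °C = 601.48 K.
T_C = 28 °C → 28 + 273.15 = 301.15 K.
Carnot efficiency: η = 1 − T_C/T_H = 1 − 301.15/601.48 = 0.4993.
Q_H = W/η = 341/0.4993 = 683 MW.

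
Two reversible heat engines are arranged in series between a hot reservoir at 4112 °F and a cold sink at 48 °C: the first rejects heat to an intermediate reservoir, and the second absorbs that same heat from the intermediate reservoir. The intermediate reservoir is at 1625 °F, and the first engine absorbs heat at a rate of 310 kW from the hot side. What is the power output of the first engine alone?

Ẇ₁ ≈ 168.6 kW

T_H = 4112 °F → (4112 − 32) × 5/9 = 2266.67 °C = 2539.82 K.
T_C = 48 °C → 48 + 273.15 = 321.15 K.
T_m = 1625 °F → (1625 − 32) × 5/9 = 885.00 °C = 1158.15 K.
First-stage efficiency η₁ = 1 − T_m/T_H = 1 − 1158.15/2539.82 = 0.5440.
W₁ = η₁·Q_H = 0.5440 × 310 = 168.6 kW.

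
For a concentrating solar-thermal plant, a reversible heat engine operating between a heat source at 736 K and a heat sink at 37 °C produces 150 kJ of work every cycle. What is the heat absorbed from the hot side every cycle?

T_C = 37 °C → 37 + 273.15 = 310.15 K.
η_rev = 1 − T_C/T_H = 1 − 310.15/736.00 = 0.5786.
Q_H = W/η = 150/0.5786 = 259.2 kJ.

Q_H ≈ 259.2 kJ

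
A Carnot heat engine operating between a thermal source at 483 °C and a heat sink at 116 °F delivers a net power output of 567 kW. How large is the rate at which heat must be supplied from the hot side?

Q̇_H ≈ 982.6 kW

T_H = 483 °C → 483 + 273.15 = 756.15 K.
T_C = 116 °F → (116 − 32) × 5/9 = 46.67 °C = 319.82 K.
For a reversible engine, η = 1 − T_C/T_H = 1 − 319.82/756.15 = 0.5770.
Q_H = W/η = 567/0.5770 = 982.6 kW.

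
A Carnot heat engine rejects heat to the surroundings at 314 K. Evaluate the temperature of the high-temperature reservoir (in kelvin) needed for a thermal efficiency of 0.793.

From η = 1 − T_C/T_H, solving for T_H gives T_H = T_C/(1 − η) = 314.00/(1 − 0.793) = 1520 K.

T_H ≈ 1520 K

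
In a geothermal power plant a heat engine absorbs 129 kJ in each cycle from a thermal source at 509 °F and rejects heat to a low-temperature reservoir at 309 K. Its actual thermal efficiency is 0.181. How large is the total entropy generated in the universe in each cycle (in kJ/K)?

ΔS_univ ≈ 0.1022 kJ/K

T_H = 509 °F → (509 − 32) × 5/9 = 265.00 °C = 538.15 K.
W = η·Q_H = 0.181 × 129 = 23.35 kJ, so Q_C = Q_H − W = 105.7 kJ.
The hot reservoir loses entropy Q_H/T_H = 129/538.15 = 0.2397 kJ/K; the cold reservoir gains Q_C/T_C = 105.7/309.00 = 0.3419 kJ/K.
ΔS_univ = −Q_H/T_H + Q_C/T_C = 0.1022 kJ/K (> 0, since η = 0.181 < η_Carnot = 0.426).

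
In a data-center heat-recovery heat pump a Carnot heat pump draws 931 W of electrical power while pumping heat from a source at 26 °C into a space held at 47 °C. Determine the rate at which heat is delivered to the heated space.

T_H = 47 °C → 47 + 273.15 = 320.15 K.
T_C = 26 °C → 26 + 273.15 = 299.15 K.
For a reversible heat pump, COP_HP = T_H/(T_H − T_C) = 320.15/21.00 = 15.2452.
Q_H = COP_HP · W = 15.2452 × 931 = 14190 W.

Q̇_H ≈ 14190 W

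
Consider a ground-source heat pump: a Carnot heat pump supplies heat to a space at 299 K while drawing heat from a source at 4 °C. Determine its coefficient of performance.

COP_HP ≈ 13.7

T_C = 4 °C → 4 + 273.15 = 277.15 K.
Reversible heating COP: COP_HP = T_H/(T_H − T_C) = 299.00/(299.00 − 277.15) = 13.7.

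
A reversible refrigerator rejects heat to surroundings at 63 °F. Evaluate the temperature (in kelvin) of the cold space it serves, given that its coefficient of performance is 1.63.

T_C ≈ 180 K

T_H = 63 °F → (63 − 32) × 5/9 = 17.22 °C = 290.37 K.
COP_R = T_C/(T_H − T_C) ⇒ T_C = T_H·COP_R/(1 + COP_R) = 290.37 × 1.63/(1 + 1.63) = 180 K.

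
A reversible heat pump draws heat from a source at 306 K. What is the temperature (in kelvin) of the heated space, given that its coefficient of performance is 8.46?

T_H ≈ 347 K

COP_HP = T_H/(T_H − T_C) ⇒ T_H = T_C·COP_HP/(COP_HP − 1) = 306.00 × 8.46/(8.46 − 1) = 347 K.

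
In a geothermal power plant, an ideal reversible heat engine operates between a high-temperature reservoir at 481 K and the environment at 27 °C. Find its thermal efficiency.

T_C = 27 °C → 27 + 273.15 = 300.15 K.
Carnot efficiency: η = 1 − T_C/T_H = 1 − 300.15/481.00 = 0.376.

η ≈ 0.376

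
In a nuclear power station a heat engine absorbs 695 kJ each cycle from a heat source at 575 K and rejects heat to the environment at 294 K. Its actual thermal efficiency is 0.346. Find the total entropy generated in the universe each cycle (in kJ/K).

ΔS_univ ≈ 0.337 kJ/K

W = η·Q_H = 0.346 × 695 = 240.5 kJ, so Q_C = Q_H − W = 454.5 kJ.
The hot reservoir loses entropy Q_H/T_H = 695/575.00 = 1.209 kJ/K; the cold reservoir gains Q_C/T_C = 454.5/294.00 = 1.546 kJ/K.
ΔS_univ = −Q_H/T_H + Q_C/T_C = 0.337 kJ/K (> 0, since η = 0.346 < η_Carnot = 0.489).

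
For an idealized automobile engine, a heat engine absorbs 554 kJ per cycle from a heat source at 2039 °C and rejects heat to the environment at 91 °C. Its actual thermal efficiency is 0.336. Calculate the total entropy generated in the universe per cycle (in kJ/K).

T_H = 2039 °C → 2039 + 273.15 = 2312.15 K.
T_C = 91 °C → 91 + 273.15 = 364.15 K.
W = η·Q_H = 0.336 × 554 = 186.1 kJ, so Q_C = Q_H − W = 367.9 kJ.
The hot reservoir loses entropy Q_H/T_H = 554/2312.15 = 0.2396 kJ/K; the cold reservoir gains Q_C/T_C = 367.9/364.15 = 1.010 kJ/K.
ΔS_univ = −Q_H/T_H + Q_C/T_C = 0.771 kJ/K (> 0, since η = 0.336 < η_Carnot = 0.843).

ΔS_univ ≈ 0.771 kJ/K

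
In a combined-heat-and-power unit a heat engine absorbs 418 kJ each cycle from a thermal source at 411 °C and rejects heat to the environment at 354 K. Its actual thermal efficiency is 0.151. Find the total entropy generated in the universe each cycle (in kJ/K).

T_H = 411 °C → 411 + 273.15 = 684.15 K.
W = η·Q_H = 0.151 × 418 = 63.12 kJ, so Q_C = Q_H − W = 354.9 kJ.
The hot reservoir loses entropy Q_H/T_H = 418/684.15 = 0.6110 kJ/K; the cold reservoir gains Q_C/T_C = 354.9/354.00 = 1.002 kJ/K.
ΔS_univ = −Q_H/T_H + Q_C/T_C = 0.392 kJ/K (> 0, since η = 0.151 < η_Carnot = 0.483).

ΔS_univ ≈ 0.392 kJ/K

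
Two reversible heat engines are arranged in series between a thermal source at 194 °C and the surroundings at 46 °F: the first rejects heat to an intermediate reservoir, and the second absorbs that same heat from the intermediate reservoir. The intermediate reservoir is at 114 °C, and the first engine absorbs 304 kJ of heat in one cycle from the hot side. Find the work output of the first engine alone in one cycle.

W₁ ≈ 52.1 kJ

T_H = 194 °C → 194 + 273.15 = 467.15 K.
T_C = 46 °F → (46 − 32) × 5/9 = 7.78 °C = 280.93 K.
T_m = 114 °C → 114 + 273.15 = 387.15 K.
First-stage efficiency η₁ = 1 − T_m/T_H = 1 − 387.15/467.15 = 0.1713.
W₁ = η₁·Q_H = 0.1713 × 304 = 52.1 kJ.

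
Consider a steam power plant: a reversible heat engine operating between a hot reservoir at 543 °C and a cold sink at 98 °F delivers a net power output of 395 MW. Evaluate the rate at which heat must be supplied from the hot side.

T_H = 543 °C → 543 + 273.15 = 816.15 K.
T_C = 98 °F → (98 − 32) × 5/9 = 36.67 °C = 309.82 K.
η_rev = 1 − T_C/T_H = 1 − 309.82/816.15 = 0.6204.
Q_H = W/η = 395/0.6204 = 637 MW.

Q̇_H ≈ 637 MW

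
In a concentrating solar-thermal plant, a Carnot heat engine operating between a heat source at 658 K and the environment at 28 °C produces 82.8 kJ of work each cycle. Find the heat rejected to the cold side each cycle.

T_C = 28 °C → 28 + 273.15 = 301.15 K.
Carnot efficiency: η = 1 − T_C/T_H = 1 − 301.15/658.00 = 0.5423.
Since Q_C/Q_H = T_C/T_H and Q_H = W/η, Q_C = W·T_C/(T_H − T_C) = 82.8 × 301.15/356.85 = 69.9 kJ.

Q_C ≈ 69.9 kJ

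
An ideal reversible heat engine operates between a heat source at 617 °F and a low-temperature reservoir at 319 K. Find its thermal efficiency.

T_H = 617 °F → (617 − 32) × 5/9 = 325.00 °C = 598.15 K.
The Carnot efficiency is η = 1 − T_C/T_H = 1 − 319.00/598.15 = 0.467.

η ≈ 0.467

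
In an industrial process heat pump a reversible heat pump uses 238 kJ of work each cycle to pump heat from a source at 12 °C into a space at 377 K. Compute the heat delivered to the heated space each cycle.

T_C = 12 °C → 12 + 273.15 = 285.15 K.
For a reversible heat pump, COP_HP = T_H/(T_H − T_C) = 377.00/91.85 = 4.1045.
Q_H = COP_HP · W = 4.1045 × 238 = 977 kJ.

Q_H ≈ 977 kJ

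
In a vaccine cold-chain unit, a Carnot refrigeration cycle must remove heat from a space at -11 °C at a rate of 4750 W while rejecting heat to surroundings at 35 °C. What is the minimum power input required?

Ẇ_in ≈ 833.5 W

T_H = 35 °C → 35 + 273.15 = 308.15 K.
T_C = -11 °C → -11 + 273.15 = 262.15 K.
For a reversible refrigerator, COP_R = T_C/(T_H − T_C) = 262.15/46.00 = 5.6989.
W = Q_C/COP_R = 4750/5.6989 = 833.5 W.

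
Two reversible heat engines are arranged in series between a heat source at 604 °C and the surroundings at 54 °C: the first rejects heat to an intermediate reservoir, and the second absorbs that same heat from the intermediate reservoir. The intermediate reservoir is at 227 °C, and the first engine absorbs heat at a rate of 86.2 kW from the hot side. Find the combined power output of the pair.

Ẇ_total ≈ 54.1 kW

T_H = 604 °C → 604 + 273.15 = 877.15 K.
T_C = 54 °C → 54 + 273.15 = 327.15 K.
Two reversible stages in series are equivalent to a single Carnot engine between T_H and T_C, so η_total = 1 − T_C/T_H = 1 − 327.15/877.15 = 0.6270.
W_total = η_total · Q_H = 0.6270 × 86.2 = 54.1 kW.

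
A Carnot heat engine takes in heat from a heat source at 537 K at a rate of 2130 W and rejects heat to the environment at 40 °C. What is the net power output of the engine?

T_C = 40 °C → 40 + 273.15 = 313.15 K.
The Carnot efficiency is η = 1 − T_C/T_H = 1 − 313.15/537.00 = 0.4169.
W = η·Q_H = 0.4169 × 2130 = 887.9 W.

Ẇ ≈ 887.9 W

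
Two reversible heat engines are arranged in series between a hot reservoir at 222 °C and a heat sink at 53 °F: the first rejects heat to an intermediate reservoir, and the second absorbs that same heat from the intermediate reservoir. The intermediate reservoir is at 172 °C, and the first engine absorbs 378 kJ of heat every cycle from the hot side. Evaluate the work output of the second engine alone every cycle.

W₂ ≈ 122.4 kJ

T_H = 222 °C → 222 + 273.15 = 495.15 K.
T_C = 53 °F → (53 − 32) × 5/9 = 11.67 °C = 284.82 K.
T_m = 172 °C → 172 + 273.15 = 445.15 K.
Heat entering the second stage: Q_m = Q_H·(T_m/T_H) = 378 × 445.15/495.15 = 339.8 kJ.
Second-stage efficiency η₂ = 1 − T_C/T_m = 1 − 284.82/445.15 = 0.3602, so W₂ = η₂·Q_m = 122.4 kJ.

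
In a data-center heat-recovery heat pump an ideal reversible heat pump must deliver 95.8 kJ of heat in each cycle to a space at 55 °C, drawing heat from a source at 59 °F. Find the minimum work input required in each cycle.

W_in ≈ 11.7 kJ

T_H = 55 °C → 55 + 273.15 = 328.15 K.
T_C = 59 °F → (59 − 32) × 5/9 = 15.00 °C = 288.15 K.
For a reversible heat pump, COP_HP = T_H/(T_H − T_C) = 328.15/40.00 = 8.2037.
W = Q_H/COP_HP = 95.8/8.2037 = 11.7 kJ.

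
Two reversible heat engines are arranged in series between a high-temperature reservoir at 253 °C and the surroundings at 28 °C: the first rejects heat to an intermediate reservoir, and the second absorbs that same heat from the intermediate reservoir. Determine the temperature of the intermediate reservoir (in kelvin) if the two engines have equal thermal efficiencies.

T_m ≈ 398 K

T_H = 253 °C → 253 + 273.15 = 526.15 K.
T_C = 28 °C → 28 + 273.15 = 301.15 K.
Equal efficiencies require 1 − T_m/T_H = 1 − T_C/T_m, i.e. T_m/T_H = T_C/T_m, so T_m = √(T_H·T_C) = √(526.15 × 301.15) = 398 K.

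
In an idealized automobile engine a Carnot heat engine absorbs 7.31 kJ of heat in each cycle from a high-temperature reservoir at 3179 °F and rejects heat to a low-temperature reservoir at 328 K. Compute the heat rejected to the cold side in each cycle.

T_H = 3179 °F → (3179 − 32) × 5/9 = 1748.33 °C = 2021.48 K.
Since the cycle is reversible, η = 1 − T_C/T_H = 1 − 328.00/2021.48 = 0.8377.
For a reversible cycle Q_C/Q_H = T_C/T_H, so Q_C = 7.31 × 328.00/2021.48 = 1.186 kJ.

Q_C ≈ 1.186 kJ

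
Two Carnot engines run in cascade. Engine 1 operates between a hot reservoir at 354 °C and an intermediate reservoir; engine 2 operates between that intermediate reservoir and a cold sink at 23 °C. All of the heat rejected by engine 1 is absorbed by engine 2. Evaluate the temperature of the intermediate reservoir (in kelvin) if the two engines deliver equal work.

T_m ≈ 462 K

T_H = 354 °C → 354 + 273.15 = 627.15 K.
T_C = 23 °C → 23 + 273.15 = 296.15 K.
For reversible stages Q_m = Q_H·(T_m/T_H). Setting W₁ = Q_H(1 − T_m/T_H) equal to W₂ = Q_m(1 − T_C/T_m) = Q_H·(T_m − T_C)/T_H gives T_H − T_m = T_m − T_C, so T_m = (T_H + T_C)/2 = (627.15 + 296.15)/2 = 462 K.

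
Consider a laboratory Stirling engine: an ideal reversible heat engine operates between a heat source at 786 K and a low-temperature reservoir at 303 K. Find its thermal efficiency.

η ≈ 0.615

For a reversible engine, η = 1 − T_C/T_H = 1 − 303.00/786.00 = 0.615.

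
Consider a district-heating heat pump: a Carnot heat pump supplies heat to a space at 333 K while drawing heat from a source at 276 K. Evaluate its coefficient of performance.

The Carnot heat-pump COP is COP_HP = T_H/(T_H − T_C) = 333.00/(333.00 − 276.00) = 5.84.

COP_HP ≈ 5.84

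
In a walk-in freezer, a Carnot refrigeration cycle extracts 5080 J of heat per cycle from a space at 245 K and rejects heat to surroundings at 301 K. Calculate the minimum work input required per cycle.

For a reversible refrigerator, COP_R = T_C/(T_H − T_C) = 245.00/56.00 = 4.3750.
W = Q_C/COP_R = 5080/4.3750 = 1160 J.

W_in ≈ 1160 J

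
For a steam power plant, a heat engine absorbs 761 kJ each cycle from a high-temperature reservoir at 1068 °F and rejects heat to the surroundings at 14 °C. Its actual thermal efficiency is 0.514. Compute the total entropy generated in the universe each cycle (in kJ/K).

T_H = 1068 °F → (1068 − 32) × 5/9 = 575.56 °C = 848.71 K.
T_C = 14 °C → 14 + 273.15 = 287.15 K.
W = η·Q_H = 0.514 × 761 = 391.2 kJ, so Q_C = Q_H − W = 369.8 kJ.
Entropy balance on the reservoirs: −Q_H/T_H = -0.8967 kJ/K, +Q_C/T_C = 1.288 kJ/K.
ΔS_univ = −Q_H/T_H + Q_C/T_C = 0.3913 kJ/K (> 0, since η = 0.514 < η_Carnot = 0.662).

ΔS_univ ≈ 0.3913 kJ/K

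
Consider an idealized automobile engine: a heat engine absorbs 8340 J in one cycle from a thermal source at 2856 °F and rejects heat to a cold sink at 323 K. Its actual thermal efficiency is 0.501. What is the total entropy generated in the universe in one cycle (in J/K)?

T_H = 2856 °F → (2856 − 32) × 5/9 = 1568.89 °C = 1842.04 K.
W = η·Q_H = 0.501 × 8340 = 4178 J, so Q_C = Q_H − W = 4162 J.
Reservoir entropy changes: ΔS_H = −Q_H/T_H = −8340/1842.04 = -4.528 J/K and ΔS_C = +Q_C/T_C = 4162/323.00 = 12.88 J/K.
ΔS_univ = −Q_H/T_H + Q_C/T_C = 8.357 J/K (> 0, since η = 0.501 < η_Carnot = 0.825).

ΔS_univ ≈ 8.357 J/K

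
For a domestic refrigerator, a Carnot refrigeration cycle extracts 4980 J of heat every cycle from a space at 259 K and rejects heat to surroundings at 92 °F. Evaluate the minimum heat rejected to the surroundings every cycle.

Q_H ≈ 5890 J

T_H = 92 °F → (92 − 32) × 5/9 = 33.33 °C = 306.48 K.
For a reversible cycle Q_H/Q_C = T_H/T_C, so Q_H = Q_C·T_H/T_C = 4980 × 306.48/259.00 = 5890 J.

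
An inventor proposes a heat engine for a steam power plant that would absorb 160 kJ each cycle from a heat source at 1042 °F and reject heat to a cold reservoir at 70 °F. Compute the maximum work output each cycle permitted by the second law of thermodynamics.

W_max ≈ 104 kJ

T_H = 1042 °F → (1042 − 32) × 5/9 = 561.11 °C = 834.26 K.
T_C = 70 °F → (70 − 32) × 5/9 = 21.11 °C = 294.26 K.
The second-law ceiling is the Carnot efficiency, η_max = 1 − T_C/T_H = 1 − 294.26/834.26 = 0.6473.
W_max = η_max · Q_H = 0.6473 × 160 = 104 kJ.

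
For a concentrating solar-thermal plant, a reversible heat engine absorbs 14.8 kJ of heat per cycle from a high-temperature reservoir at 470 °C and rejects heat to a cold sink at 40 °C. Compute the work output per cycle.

W ≈ 8.56 kJ

T_H = 470 °C → 470 + 273.15 = 743.15 K.
T_C = 40 °C → 40 + 273.15 = 313.15 K.
η_rev = 1 − T_C/T_H = 1 − 313.15/743.15 = 0.5786.
W = η·Q_H = 0.5786 × 14.8 = 8.56 kJ.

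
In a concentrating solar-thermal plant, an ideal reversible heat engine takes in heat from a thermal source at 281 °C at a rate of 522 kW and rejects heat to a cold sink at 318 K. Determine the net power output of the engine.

T_H = 281 °C → 281 + 273.15 = 554.15 K.
Since the cycle is reversible, η = 1 − T_C/T_H = 1 − 318.00/554.15 = 0.4261.
W = η·Q_H = 0.4261 × 522 = 222 kW.

Ẇ ≈ 222 kW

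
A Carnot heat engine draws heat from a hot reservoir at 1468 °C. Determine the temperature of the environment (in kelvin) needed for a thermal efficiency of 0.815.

T_H = 1468 °C → 1468 + 273.15 = 1741.15 K.
From η = 1 − T_C/T_H, T_C = T_H·(1 − η) = 1741.15 × (1 − 0.815) = 322 K.

T_C ≈ 322 K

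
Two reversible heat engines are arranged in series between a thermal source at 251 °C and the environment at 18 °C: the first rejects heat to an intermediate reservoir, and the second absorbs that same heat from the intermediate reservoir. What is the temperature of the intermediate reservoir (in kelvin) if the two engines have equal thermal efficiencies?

T_m ≈ 390.6 K

T_H = 251 °C → 251 + 273.15 = 524.15 K.
T_C = 18 °C → 18 + 273.15 = 291.15 K.
Equal efficiencies require 1 − T_m/T_H = 1 − T_C/T_m, i.e. T_m/T_H = T_C/T_m, so T_m = √(T_H·T_C) = √(524.15 × 291.15) = 390.6 K.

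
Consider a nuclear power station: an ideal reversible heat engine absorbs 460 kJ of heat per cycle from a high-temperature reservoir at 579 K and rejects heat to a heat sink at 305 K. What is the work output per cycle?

The Carnot efficiency is η = 1 − T_C/T_H = 1 − 305.00/579.00 = 0.4732.
W = η·Q_H = 0.4732 × 460 = 218 kJ.

W ≈ 218 kJ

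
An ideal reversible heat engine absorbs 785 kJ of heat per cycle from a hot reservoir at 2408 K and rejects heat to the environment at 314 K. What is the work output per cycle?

Since the cycle is reversible, η = 1 − T_C/T_H = 1 − 314.00/2408.00 = 0.8696.
W = η·Q_H = 0.8696 × 785 = 682.6 kJ.

W ≈ 682.6 kJ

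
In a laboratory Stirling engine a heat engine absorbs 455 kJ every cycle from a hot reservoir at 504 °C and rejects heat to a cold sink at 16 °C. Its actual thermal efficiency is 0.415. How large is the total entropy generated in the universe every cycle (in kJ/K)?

T_H = 504 °C → 504 + 273.15 = 777.15 K.
T_C = 16 °C → 16 + 273.15 = 289.15 K.
W = η·Q_H = 0.415 × 455 = 188.8 kJ, so Q_C = Q_H − W = 266.2 kJ.
The hot reservoir loses entropy Q_H/T_H = 455/777.15 = 0.5855 kJ/K; the cold reservoir gains Q_C/T_C = 266.2/289.15 = 0.9205 kJ/K.
ΔS_univ = −Q_H/T_H + Q_C/T_C = 0.335 kJ/K (> 0, since η = 0.415 < η_Carnot = 0.628).

ΔS_univ ≈ 0.335 kJ/K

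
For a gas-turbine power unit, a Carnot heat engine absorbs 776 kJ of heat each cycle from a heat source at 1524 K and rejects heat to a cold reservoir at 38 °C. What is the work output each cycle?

W ≈ 618 kJ

T_C = 38 °C → 38 + 273.15 = 311.15 K.
Since the cycle is reversible, η = 1 − T_C/T_H = 1 − 311.15/1524.00 = 0.7958.
W = η·Q_H = 0.7958 × 776 = 618 kJ.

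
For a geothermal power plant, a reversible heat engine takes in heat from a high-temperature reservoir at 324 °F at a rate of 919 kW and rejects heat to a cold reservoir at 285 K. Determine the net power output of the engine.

T_H = 324 °F → (324 − 32) × 5/9 = 162.22 °C = 435.37 K.
Since the cycle is reversible, η = 1 − T_C/T_H = 1 − 285.00/435.37 = 0.3454.
W = η·Q_H = 0.3454 × 919 = 317.4 kW.

Ẇ ≈ 317.4 kW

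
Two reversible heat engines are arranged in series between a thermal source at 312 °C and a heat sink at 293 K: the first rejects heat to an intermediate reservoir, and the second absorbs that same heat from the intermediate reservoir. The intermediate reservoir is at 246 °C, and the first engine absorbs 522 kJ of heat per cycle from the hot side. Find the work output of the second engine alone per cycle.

W₂ ≈ 202 kJ

T_H = 312 °C → 312 + 273.15 = 585.15 K.
T_m = 246 °C → 246 + 273.15 = 519.15 K.
Heat entering the second stage: Q_m = Q_H·(T_m/T_H) = 522 × 519.15/585.15 = 463 kJ.
Second-stage efficiency η₂ = 1 − T_C/T_m = 1 − 293.00/519.15 = 0.4356, so W₂ = η₂·Q_m = 202 kJ.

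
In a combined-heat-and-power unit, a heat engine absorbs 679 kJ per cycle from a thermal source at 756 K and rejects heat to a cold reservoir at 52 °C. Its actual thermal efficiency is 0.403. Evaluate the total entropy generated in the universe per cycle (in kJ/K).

ΔS_univ ≈ 0.349 kJ/K

T_C = 52 °C → 52 + 273.15 = 325.15 K.
W = η·Q_H = 0.403 × 679 = 273.6 kJ, so Q_C = Q_H − W = 405.4 kJ.
Entropy balance on the reservoirs: −Q_H/T_H = -0.8981 kJ/K, +Q_C/T_C = 1.247 kJ/K.
ΔS_univ = −Q_H/T_H + Q_C/T_C = 0.349 kJ/K (> 0, since η = 0.403 < η_Carnot = 0.570).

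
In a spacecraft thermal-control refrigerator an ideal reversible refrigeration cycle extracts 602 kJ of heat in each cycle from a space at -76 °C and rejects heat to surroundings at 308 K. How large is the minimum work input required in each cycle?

W_in ≈ 338 kJ

T_C = -76 °C → -76 + 273.15 = 197.15 K.
Carnot COP: COP_R = T_C/(T_H − T_C) = 197.15/110.85 = 1.7785.
W = Q_C/COP_R = 602/1.7785 = 338 kJ.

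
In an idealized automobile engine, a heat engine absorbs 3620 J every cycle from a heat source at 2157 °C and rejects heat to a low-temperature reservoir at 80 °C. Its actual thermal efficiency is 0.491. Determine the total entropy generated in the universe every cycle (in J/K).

ΔS_univ ≈ 3.73 J/K

T_H = 2157 °C → 2157 + 273.15 = 2430.15 K.
T_C = 80 °C → 80 + 273.15 = 353.15 K.
W = η·Q_H = 0.491 × 3620 = 1777 J, so Q_C = Q_H − W = 1843 J.
The hot reservoir loses entropy Q_H/T_H = 3620/2430.15 = 1.490 J/K; the cold reservoir gains Q_C/T_C = 1843/353.15 = 5.218 J/K.
ΔS_univ = −Q_H/T_H + Q_C/T_C = 3.73 J/K (> 0, since η = 0.491 < η_Carnot = 0.855).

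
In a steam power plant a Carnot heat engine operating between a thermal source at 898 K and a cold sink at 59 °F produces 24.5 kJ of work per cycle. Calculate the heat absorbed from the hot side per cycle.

T_C = 59 °F → (59 − 32) × 5/9 = 15.00 °C = 288.15 K.
Carnot efficiency: η = 1 − T_C/T_H = 1 − 288.15/898.00 = 0.6791.
Q_H = W/η = 24.5/0.6791 = 36.08 kJ.

Q_H ≈ 36.08 kJ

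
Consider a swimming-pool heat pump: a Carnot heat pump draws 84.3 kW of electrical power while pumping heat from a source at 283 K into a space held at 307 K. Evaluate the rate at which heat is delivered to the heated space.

The Carnot heat-pump COP is COP_HP = T_H/(T_H − T_C) = 307.00/24.00 = 12.7917.
Q_H = COP_HP · W = 12.7917 × 84.3 = 1080 kW.

Q̇_H ≈ 1080 kW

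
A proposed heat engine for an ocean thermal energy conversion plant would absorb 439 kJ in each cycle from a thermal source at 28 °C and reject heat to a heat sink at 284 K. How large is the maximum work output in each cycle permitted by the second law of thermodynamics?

T_H = 28 °C → 28 + 273.15 = 301.15 K.
By the Carnot theorem, η_max = 1 − T_C/T_H = 1 − 284.00/301.15 = 0.0569.
W_max = η_max · Q_H = 0.0569 × 439 = 25.0 kJ.

W_max ≈ 25.0 kJ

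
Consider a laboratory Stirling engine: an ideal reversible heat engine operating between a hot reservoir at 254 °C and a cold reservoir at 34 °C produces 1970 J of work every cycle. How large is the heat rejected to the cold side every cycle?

T_H = 254 °C → 254 + 273.15 = 527.15 K.
T_C = 34 °C → 34 + 273.15 = 307.15 K.
The Carnot efficiency is η = 1 − T_C/T_H = 1 − 307.15/527.15 = 0.4173.
Since Q_C/Q_H = T_C/T_H and Q_H = W/η, Q_C = W·T_C/(T_H − T_C) = 1970 × 307.15/220.00 = 2750 J.

Q_C ≈ 2750 J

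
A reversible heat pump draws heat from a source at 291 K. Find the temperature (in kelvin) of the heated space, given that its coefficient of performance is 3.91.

COP_HP = T_H/(T_H − T_C) ⇒ T_H = T_C·COP_HP/(COP_HP − 1) = 291.00 × 3.91/(3.91 − 1) = 391 K.

T_H ≈ 391 K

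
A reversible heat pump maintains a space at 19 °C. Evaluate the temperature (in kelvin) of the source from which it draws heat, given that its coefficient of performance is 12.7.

T_H = 19 °C → 19 + 273.15 = 292.15 K.
COP_HP = T_H/(T_H − T_C) ⇒ T_C = T_H·(COP_HP − 1)/COP_HP = 292.15 × (12.7 − 1)/12.7 = 269 K.

T_C ≈ 269 K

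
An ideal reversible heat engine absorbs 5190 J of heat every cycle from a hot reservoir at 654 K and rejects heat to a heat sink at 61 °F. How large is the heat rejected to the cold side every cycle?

Q_C ≈ 2296 J

T_C = 61 °F → (61 − 32) × 5/9 = 16.11 °C = 289.26 K.
η_rev = 1 − T_C/T_H = 1 − 289.26/654.00 = 0.5577.
For a reversible cycle Q_C/Q_H = T_C/T_H, so Q_C = 5190 × 289.26/654.00 = 2296 J.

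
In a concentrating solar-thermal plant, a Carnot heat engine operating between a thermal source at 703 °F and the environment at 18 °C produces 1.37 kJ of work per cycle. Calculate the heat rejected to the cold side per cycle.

Q_C ≈ 1.12 kJ

T_H = 703 °F → (703 − 32) × 5/9 = 372.78 °C = 645.93 K.
T_C = 18 °C → 18 + 273.15 = 291.15 K.
η_rev = 1 − T_C/T_H = 1 − 291.15/645.93 = 0.5493.
Since Q_C/Q_H = T_C/T_H and Q_H = W/η, Q_C = W·T_C/(T_H − T_C) = 1.37 × 291.15/354.78 = 1.12 kJ.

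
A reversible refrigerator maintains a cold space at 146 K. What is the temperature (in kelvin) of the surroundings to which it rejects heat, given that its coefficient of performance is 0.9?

COP_R = T_C/(T_H − T_C) ⇒ T_H = T_C·(1 + 1/COP_R) = 146.00 × (1 + 1/0.9) = 308 K.

T_H ≈ 308 K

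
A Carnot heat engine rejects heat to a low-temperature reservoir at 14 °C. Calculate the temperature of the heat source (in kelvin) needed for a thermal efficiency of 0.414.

T_H ≈ 490.0 K

T_C = 14 °C → 14 + 273.15 = 287.15 K.
From η = 1 − T_C/T_H, solving for T_H gives T_H = T_C/(1 − η) = 287.15/(1 − 0.414) = 490.0 K.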